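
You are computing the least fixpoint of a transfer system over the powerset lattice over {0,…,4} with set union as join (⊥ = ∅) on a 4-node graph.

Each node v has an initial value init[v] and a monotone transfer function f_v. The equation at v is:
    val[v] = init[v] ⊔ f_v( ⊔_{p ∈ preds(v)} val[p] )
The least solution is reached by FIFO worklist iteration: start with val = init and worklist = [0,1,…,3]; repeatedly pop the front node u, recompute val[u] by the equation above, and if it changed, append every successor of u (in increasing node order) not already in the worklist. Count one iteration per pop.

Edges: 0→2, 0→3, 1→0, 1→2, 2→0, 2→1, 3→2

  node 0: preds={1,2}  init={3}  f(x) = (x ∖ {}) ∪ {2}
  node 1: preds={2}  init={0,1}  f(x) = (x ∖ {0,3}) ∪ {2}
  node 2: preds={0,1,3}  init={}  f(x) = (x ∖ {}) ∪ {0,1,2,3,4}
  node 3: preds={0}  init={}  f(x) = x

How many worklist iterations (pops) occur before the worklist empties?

10

Worklist (10 pops):
  #1 pop 0: in={0,1} → {0,1,2,3} (was {3}); enqueue []
  #2 pop 1: in={} → {0,1,2} (was {0,1}); enqueue [0]
  #3 pop 2: in={0,1,2,3} → {0,1,2,3,4} (was {}); enqueue [1]
  #4 pop 3: in={0,1,2,3} → {0,1,2,3} (was {}); enqueue [2]
  #5 pop 0: in={0,1,2,3,4} → {0,1,2,3,4} (was {0,1,2,3}); enqueue [3]
  #6 pop 1: in={0,1,2,3,4} → {0,1,2,4} (was {0,1,2}); enqueue [0]
  #7 pop 2: in={0,1,2,3,4} → {0,1,2,3,4} (no change)
  #8 pop 3: in={0,1,2,3,4} → {0,1,2,3,4} (was {0,1,2,3}); enqueue [2]
  #9 pop 0: in={0,1,2,3,4} → {0,1,2,3,4} (no change)
  #10 pop 2: in={0,1,2,3,4} → {0,1,2,3,4} (no change)

Fixpoint:
  val[0] = {0,1,2,3,4}
  val[1] = {0,1,2,4}
  val[2] = {0,1,2,3,4}
  val[3] = {0,1,2,3,4}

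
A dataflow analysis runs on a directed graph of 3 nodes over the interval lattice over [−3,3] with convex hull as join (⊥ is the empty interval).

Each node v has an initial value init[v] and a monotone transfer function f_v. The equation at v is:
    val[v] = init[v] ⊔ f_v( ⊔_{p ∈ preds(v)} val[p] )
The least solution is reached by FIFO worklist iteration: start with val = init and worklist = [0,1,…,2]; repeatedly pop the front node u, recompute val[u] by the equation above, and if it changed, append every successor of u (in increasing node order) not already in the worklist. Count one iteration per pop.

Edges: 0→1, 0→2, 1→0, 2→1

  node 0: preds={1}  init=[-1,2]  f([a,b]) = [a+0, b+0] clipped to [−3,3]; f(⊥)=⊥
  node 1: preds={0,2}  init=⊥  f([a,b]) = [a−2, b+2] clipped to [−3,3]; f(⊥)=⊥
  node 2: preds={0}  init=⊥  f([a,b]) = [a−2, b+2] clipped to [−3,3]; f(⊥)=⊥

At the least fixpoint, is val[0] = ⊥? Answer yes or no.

no

Iteration log — 6 steps:
  step 1. node 0  ⊔preds=⊥  new=[-1,2]  stable
  step 2. node 1  ⊔preds=[-1,2]  new=[-3,3]  old=⊥  +wl: 0
  step 3. node 2  ⊔preds=[-1,2]  new=[-3,3]  old=⊥  +wl: 1
  step 4. node 0  ⊔preds=[-3,3]  new=[-3,3]  old=[-1,2]  +wl: 2
  step 5. node 1  ⊔preds=[-3,3]  new=[-3,3]  stable
  step 6. node 2  ⊔preds=[-3,3]  new=[-3,3]  stable

Least fixpoint reached:
  node 0: [-3,3]
  node 1: [-3,3]
  node 2: [-3,3]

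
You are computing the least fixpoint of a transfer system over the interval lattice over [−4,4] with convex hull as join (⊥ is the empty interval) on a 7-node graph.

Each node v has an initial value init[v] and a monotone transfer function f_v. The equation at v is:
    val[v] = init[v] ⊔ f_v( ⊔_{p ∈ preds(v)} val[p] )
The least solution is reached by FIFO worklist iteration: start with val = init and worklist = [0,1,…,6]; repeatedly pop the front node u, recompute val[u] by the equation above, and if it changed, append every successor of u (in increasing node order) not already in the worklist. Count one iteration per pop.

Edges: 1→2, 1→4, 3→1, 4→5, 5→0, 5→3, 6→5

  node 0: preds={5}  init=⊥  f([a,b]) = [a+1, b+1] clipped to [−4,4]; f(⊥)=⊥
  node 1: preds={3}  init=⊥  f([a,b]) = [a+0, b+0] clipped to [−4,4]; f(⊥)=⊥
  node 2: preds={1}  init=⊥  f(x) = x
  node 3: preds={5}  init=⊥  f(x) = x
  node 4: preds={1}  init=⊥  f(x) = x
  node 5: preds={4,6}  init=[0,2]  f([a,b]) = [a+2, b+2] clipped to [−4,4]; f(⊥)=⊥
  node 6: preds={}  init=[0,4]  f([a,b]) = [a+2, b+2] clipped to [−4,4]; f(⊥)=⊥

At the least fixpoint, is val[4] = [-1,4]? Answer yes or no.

no

Worklist (17 pops):
  #1 pop 0: in=[0,2] → [1,3] (was ⊥); enqueue []
  #2 pop 1: in=⊥ → ⊥ (no change)
  #3 pop 2: in=⊥ → ⊥ (no change)
  #4 pop 3: in=[0,2] → [0,2] (was ⊥); enqueue [1]
  #5 pop 4: in=⊥ → ⊥ (no change)
  #6 pop 5: in=[0,4] → [0,4] (was [0,2]); enqueue [0,3]
  #7 pop 6: in=⊥ → [0,4] (no change)
  #8 pop 1: in=[0,2] → [0,2] (was ⊥); enqueue [2,4]
  #9 pop 0: in=[0,4] → [1,4] (was [1,3]); enqueue []
  #10 pop 3: in=[0,4] → [0,4] (was [0,2]); enqueue [1]
  #11 pop 2: in=[0,2] → [0,2] (was ⊥); enqueue []
  #12 pop 4: in=[0,2] → [0,2] (was ⊥); enqueue [5]
  #13 pop 1: in=[0,4] → [0,4] (was [0,2]); enqueue [2,4]
  #14 pop 5: in=[0,4] → [0,4] (no change)
  #15 pop 2: in=[0,4] → [0,4] (was [0,2]); enqueue []
  #16 pop 4: in=[0,4] → [0,4] (was [0,2]); enqueue [5]
  #17 pop 5: in=[0,4] → [0,4] (no change)

Fixpoint:
  val[0] = [1,4]
  val[1] = [0,4]
  val[2] = [0,4]
  val[3] = [0,4]
  val[4] = [0,4]
  val[5] = [0,4]
  val[6] = [0,4]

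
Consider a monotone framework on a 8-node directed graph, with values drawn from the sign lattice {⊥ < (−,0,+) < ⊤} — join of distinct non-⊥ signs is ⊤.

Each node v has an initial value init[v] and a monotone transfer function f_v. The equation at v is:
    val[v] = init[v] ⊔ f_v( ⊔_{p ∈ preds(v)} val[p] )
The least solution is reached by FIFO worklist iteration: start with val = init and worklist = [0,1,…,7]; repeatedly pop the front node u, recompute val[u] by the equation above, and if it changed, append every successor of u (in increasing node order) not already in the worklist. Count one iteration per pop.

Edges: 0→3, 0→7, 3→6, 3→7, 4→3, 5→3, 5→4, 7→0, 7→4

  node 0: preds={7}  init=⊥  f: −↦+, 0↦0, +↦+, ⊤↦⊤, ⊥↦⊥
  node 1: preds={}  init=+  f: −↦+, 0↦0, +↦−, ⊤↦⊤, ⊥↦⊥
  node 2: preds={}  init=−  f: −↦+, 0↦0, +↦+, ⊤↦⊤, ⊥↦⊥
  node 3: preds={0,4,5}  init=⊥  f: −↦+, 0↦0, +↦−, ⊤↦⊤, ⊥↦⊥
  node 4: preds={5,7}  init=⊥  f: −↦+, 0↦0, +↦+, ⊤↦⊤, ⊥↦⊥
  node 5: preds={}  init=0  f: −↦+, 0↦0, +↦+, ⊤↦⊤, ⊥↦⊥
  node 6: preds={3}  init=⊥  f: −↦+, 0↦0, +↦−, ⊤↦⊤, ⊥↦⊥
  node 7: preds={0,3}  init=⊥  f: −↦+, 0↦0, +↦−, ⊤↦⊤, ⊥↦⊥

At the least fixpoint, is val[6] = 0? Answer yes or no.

yes

Trace (13 dequeues):
  [1] u=0 | in ⊥ | out ⊥ | ==
  [2] u=1 | in ⊥ | out + | ==
  [3] u=2 | in ⊥ | out − | ==
  [4] u=3 | in 0 | out 0 | prev ⊥ | push {}
  [5] u=4 | in 0 | out 0 | prev ⊥ | push {3}
  [6] u=5 | in ⊥ | out 0 | ==
  [7] u=6 | in 0 | out 0 | prev ⊥ | push {}
  [8] u=7 | in 0 | out 0 | prev ⊥ | push {0,4}
  [9] u=3 | in 0 | out 0 | ==
  [10] u=0 | in 0 | out 0 | prev ⊥ | push {3,7}
  [11] u=4 | in 0 | out 0 | ==
  [12] u=3 | in 0 | out 0 | ==
  [13] u=7 | in 0 | out 0 | ==

Converged values:
  [0] 0
  [1] +
  [2] −
  [3] 0
  [4] 0
  [5] 0
  [6] 0
  [7] 0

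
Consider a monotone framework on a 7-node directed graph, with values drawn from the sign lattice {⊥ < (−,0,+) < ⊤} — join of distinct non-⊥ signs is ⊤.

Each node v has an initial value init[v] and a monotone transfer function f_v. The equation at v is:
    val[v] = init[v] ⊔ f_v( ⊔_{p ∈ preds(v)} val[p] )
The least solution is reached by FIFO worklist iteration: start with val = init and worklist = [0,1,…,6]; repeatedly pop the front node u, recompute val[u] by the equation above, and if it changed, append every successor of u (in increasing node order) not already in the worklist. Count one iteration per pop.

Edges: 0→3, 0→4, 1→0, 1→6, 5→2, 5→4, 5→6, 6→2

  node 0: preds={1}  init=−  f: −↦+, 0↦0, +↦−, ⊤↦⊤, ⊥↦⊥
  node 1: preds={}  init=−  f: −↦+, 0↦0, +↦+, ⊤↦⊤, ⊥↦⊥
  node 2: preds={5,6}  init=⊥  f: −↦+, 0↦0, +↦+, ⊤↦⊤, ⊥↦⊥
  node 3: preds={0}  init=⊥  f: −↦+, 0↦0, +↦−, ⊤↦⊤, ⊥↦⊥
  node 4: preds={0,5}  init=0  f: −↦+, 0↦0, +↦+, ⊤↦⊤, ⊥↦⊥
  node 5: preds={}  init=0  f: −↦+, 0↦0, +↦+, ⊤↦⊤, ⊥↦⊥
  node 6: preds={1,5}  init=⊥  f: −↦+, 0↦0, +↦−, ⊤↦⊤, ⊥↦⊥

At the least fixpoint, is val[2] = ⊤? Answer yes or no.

yes

Trace (8 dequeues):
  [1] u=0 | in − | out ⊤ | prev − | push {}
  [2] u=1 | in ⊥ | out − | ==
  [3] u=2 | in 0 | out 0 | prev ⊥ | push {}
  [4] u=3 | in ⊤ | out ⊤ | prev ⊥ | push {}
  [5] u=4 | in ⊤ | out ⊤ | prev 0 | push {}
  [6] u=5 | in ⊥ | out 0 | ==
  [7] u=6 | in ⊤ | out ⊤ | prev ⊥ | push {2}
  [8] u=2 | in ⊤ | out ⊤ | prev 0 | push {}

Converged values:
  [0] ⊤
  [1] −
  [2] ⊤
  [3] ⊤
  [4] ⊤
  [5] 0
  [6] ⊤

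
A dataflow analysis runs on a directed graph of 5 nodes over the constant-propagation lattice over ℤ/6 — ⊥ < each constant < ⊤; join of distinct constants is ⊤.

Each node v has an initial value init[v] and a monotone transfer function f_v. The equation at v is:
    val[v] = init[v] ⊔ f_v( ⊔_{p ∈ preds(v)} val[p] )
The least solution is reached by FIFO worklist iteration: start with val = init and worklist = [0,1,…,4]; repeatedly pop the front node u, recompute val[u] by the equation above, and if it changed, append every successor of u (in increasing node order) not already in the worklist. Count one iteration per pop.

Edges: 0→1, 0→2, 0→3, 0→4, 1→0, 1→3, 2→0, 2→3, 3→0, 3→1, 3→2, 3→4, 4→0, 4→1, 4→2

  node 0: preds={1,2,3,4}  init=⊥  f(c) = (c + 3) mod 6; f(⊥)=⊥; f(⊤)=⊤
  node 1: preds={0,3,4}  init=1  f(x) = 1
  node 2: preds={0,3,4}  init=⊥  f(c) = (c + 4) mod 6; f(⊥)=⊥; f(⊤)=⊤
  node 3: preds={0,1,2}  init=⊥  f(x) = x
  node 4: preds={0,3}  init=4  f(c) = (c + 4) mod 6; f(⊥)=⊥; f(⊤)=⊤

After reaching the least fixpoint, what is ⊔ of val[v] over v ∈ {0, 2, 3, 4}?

⊤

Iteration log — 8 steps:
  step 1. node 0  ⊔preds=⊤  new=⊤  old=⊥  +wl: 
  step 2. node 1  ⊔preds=⊤  new=1  stable
  step 3. node 2  ⊔preds=⊤  new=⊤  old=⊥  +wl: 0
  step 4. node 3  ⊔preds=⊤  new=⊤  old=⊥  +wl: 1,2
  step 5. node 4  ⊔preds=⊤  new=⊤  old=4  +wl: 
  step 6. node 0  ⊔preds=⊤  new=⊤  stable
  step 7. node 1  ⊔preds=⊤  new=1  stable
  step 8. node 2  ⊔preds=⊤  new=⊤  stable

Least fixpoint reached:
  node 0: ⊤
  node 1: 1
  node 2: ⊤
  node 3: ⊤
  node 4: ⊤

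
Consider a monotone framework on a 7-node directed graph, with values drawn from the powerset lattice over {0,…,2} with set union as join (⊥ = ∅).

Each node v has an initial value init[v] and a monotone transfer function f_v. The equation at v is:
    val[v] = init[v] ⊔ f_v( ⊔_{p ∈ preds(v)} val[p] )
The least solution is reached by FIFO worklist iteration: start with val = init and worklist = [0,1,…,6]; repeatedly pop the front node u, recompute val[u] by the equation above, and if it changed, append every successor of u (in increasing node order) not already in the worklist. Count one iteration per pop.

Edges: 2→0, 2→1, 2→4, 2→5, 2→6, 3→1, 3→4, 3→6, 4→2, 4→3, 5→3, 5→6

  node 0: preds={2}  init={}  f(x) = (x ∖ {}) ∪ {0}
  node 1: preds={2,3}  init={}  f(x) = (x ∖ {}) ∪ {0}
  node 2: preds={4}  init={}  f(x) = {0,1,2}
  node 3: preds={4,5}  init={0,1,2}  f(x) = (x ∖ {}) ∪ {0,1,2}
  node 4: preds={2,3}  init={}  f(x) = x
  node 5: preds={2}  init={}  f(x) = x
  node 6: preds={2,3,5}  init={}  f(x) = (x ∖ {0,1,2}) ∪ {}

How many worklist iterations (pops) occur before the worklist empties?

11

Worklist (11 pops):
  #1 pop 0: in={} → {0} (was {}); enqueue []
  #2 pop 1: in={0,1,2} → {0,1,2} (was {}); enqueue []
  #3 pop 2: in={} → {0,1,2} (was {}); enqueue [0,1]
  #4 pop 3: in={} → {0,1,2} (no change)
  #5 pop 4: in={0,1,2} → {0,1,2} (was {}); enqueue [2,3]
  #6 pop 5: in={0,1,2} → {0,1,2} (was {}); enqueue []
  #7 pop 6: in={0,1,2} → {} (no change)
  #8 pop 0: in={0,1,2} → {0,1,2} (was {0}); enqueue []
  #9 pop 1: in={0,1,2} → {0,1,2} (no change)
  #10 pop 2: in={0,1,2} → {0,1,2} (no change)
  #11 pop 3: in={0,1,2} → {0,1,2} (no change)

Fixpoint:
  val[0] = {0,1,2}
  val[1] = {0,1,2}
  val[2] = {0,1,2}
  val[3] = {0,1,2}
  val[4] = {0,1,2}
  val[5] = {0,1,2}
  val[6] = {}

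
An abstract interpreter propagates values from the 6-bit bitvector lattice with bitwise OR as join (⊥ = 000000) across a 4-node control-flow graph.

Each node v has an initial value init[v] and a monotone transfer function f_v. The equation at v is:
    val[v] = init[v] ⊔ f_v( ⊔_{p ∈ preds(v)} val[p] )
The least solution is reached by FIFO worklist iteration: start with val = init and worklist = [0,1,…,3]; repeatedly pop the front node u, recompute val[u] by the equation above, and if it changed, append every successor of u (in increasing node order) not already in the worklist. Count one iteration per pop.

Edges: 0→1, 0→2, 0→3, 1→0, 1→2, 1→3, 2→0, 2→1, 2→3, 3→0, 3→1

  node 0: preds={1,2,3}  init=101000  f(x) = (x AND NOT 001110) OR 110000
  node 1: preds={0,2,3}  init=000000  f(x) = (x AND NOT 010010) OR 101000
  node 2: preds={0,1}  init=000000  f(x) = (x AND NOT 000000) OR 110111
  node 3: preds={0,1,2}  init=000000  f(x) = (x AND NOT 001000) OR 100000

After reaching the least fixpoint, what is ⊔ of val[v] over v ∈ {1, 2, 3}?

Iteration log — 9 steps:
  step 1. node 0  ⊔preds=000000  new=111000  old=101000  +wl: 
  step 2. node 1  ⊔preds=111000  new=101000  old=000000  +wl: 0
  step 3. node 2  ⊔preds=111000  new=111111  old=000000  +wl: 1
  step 4. node 3  ⊔preds=111111  new=110111  old=000000  +wl: 
  step 5. node 0  ⊔preds=111111  new=111001  old=111000  +wl: 2,3
  step 6. node 1  ⊔preds=111111  new=101101  old=101000  +wl: 0
  step 7. node 2  ⊔preds=111101  new=111111  stable
  step 8. node 3  ⊔preds=111111  new=110111  stable
  step 9. node 0  ⊔preds=111111  new=111001  stable

Least fixpoint reached:
  node 0: 111001
  node 1: 101101
  node 2: 111111
  node 3: 110111

111111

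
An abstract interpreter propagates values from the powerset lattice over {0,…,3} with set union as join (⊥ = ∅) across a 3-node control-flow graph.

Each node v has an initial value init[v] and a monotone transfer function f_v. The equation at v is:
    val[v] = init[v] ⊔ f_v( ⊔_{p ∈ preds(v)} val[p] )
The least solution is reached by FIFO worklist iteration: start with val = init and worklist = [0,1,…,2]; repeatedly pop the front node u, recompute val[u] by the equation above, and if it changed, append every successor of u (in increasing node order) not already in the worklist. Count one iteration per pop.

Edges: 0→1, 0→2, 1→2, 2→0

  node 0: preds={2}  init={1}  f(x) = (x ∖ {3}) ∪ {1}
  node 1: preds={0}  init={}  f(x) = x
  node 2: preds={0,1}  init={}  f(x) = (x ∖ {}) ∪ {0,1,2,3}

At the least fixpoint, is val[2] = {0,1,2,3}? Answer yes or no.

Trace (6 dequeues):
  [1] u=0 | in {} | out {1} | ==
  [2] u=1 | in {1} | out {1} | prev {} | push {}
  [3] u=2 | in {1} | out {0,1,2,3} | prev {} | push {0}
  [4] u=0 | in {0,1,2,3} | out {0,1,2} | prev {1} | push {1,2}
  [5] u=1 | in {0,1,2} | out {0,1,2} | prev {1} | push {}
  [6] u=2 | in {0,1,2} | out {0,1,2,3} | ==

Converged values:
  [0] {0,1,2}
  [1] {0,1,2}
  [2] {0,1,2,3}

yes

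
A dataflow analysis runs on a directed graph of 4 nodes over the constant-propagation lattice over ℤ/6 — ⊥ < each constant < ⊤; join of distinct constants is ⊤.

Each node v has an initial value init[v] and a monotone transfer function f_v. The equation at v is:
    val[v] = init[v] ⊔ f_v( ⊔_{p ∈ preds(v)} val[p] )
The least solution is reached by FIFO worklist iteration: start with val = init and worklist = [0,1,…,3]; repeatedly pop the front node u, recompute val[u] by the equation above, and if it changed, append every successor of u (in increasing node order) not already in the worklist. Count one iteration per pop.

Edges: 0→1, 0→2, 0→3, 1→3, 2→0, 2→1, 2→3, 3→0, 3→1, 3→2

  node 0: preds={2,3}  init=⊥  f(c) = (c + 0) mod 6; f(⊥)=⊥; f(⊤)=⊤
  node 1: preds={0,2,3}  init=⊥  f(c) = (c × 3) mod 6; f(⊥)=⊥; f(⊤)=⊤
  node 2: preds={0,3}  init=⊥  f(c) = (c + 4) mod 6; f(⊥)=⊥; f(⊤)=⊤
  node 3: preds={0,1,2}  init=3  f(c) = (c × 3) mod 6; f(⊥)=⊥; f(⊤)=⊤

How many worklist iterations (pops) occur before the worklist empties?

Trace (10 dequeues):
  [1] u=0 | in 3 | out 3 | prev ⊥ | push {}
  [2] u=1 | in 3 | out 3 | prev ⊥ | push {}
  [3] u=2 | in 3 | out 1 | prev ⊥ | push {0,1}
  [4] u=3 | in ⊤ | out ⊤ | prev 3 | push {2}
  [5] u=0 | in ⊤ | out ⊤ | prev 3 | push {3}
  [6] u=1 | in ⊤ | out ⊤ | prev 3 | push {}
  [7] u=2 | in ⊤ | out ⊤ | prev 1 | push {0,1}
  [8] u=3 | in ⊤ | out ⊤ | ==
  [9] u=0 | in ⊤ | out ⊤ | ==
  [10] u=1 | in ⊤ | out ⊤ | ==

Converged values:
  [0] ⊤
  [1] ⊤
  [2] ⊤
  [3] ⊤

10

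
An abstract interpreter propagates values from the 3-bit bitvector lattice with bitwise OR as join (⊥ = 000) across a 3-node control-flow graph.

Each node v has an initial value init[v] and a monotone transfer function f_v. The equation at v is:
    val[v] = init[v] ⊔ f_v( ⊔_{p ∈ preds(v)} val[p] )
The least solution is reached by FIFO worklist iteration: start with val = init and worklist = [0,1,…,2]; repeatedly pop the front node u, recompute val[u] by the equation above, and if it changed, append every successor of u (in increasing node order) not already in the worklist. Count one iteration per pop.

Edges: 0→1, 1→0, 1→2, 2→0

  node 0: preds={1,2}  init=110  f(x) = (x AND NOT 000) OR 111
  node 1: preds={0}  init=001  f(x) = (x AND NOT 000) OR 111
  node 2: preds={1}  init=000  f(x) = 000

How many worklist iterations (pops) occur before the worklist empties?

Worklist (4 pops):
  #1 pop 0: in=001 → 111 (was 110); enqueue []
  #2 pop 1: in=111 → 111 (was 001); enqueue [0]
  #3 pop 2: in=111 → 000 (no change)
  #4 pop 0: in=111 → 111 (no change)

Fixpoint:
  val[0] = 111
  val[1] = 111
  val[2] = 000

4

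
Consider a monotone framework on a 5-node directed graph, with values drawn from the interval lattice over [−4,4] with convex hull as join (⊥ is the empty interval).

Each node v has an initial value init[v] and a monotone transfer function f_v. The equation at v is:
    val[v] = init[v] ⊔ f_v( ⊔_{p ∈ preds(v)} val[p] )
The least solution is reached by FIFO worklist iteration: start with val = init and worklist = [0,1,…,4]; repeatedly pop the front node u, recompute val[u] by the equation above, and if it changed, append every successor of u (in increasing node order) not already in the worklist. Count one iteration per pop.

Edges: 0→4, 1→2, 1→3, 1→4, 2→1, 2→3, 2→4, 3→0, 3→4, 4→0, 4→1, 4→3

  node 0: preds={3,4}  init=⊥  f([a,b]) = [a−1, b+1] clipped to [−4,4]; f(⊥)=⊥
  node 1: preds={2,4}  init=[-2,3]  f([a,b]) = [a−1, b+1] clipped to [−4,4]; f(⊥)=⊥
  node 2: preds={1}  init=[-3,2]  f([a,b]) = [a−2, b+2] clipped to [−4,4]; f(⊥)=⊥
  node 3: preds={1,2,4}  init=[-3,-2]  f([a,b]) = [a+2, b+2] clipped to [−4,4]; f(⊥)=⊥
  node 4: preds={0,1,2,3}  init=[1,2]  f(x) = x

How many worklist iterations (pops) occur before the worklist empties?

10

Iteration log — 10 steps:
  step 1. node 0  ⊔preds=[-3,2]  new=[-4,3]  old=⊥  +wl: 
  step 2. node 1  ⊔preds=[-3,2]  new=[-4,3]  old=[-2,3]  +wl: 
  step 3. node 2  ⊔preds=[-4,3]  new=[-4,4]  old=[-3,2]  +wl: 1
  step 4. node 3  ⊔preds=[-4,4]  new=[-3,4]  old=[-3,-2]  +wl: 0
  step 5. node 4  ⊔preds=[-4,4]  new=[-4,4]  old=[1,2]  +wl: 3
  step 6. node 1  ⊔preds=[-4,4]  new=[-4,4]  old=[-4,3]  +wl: 2,4
  step 7. node 0  ⊔preds=[-4,4]  new=[-4,4]  old=[-4,3]  +wl: 
  step 8. node 3  ⊔preds=[-4,4]  new=[-3,4]  stable
  step 9. node 2  ⊔preds=[-4,4]  new=[-4,4]  stable
  step 10. node 4  ⊔preds=[-4,4]  new=[-4,4]  stable

Least fixpoint reached:
  node 0: [-4,4]
  node 1: [-4,4]
  node 2: [-4,4]
  node 3: [-3,4]
  node 4: [-4,4]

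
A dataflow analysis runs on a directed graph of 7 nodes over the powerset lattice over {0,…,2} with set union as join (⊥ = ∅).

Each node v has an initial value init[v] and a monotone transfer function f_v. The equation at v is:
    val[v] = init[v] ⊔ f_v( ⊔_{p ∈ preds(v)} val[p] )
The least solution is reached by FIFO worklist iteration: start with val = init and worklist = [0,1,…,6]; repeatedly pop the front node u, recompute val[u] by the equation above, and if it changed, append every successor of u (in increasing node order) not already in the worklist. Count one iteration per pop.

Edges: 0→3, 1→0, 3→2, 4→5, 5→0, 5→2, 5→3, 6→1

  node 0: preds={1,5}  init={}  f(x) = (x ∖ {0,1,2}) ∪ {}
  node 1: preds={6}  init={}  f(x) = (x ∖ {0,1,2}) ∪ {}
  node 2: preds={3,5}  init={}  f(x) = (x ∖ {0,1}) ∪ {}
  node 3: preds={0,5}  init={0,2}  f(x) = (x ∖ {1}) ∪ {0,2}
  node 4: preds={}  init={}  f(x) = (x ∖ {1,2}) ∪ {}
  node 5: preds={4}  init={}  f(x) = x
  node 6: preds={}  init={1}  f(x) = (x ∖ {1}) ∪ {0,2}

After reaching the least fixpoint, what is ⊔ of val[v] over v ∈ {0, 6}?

Worklist (8 pops):
  #1 pop 0: in={} → {} (no change)
  #2 pop 1: in={1} → {} (no change)
  #3 pop 2: in={0,2} → {2} (was {}); enqueue []
  #4 pop 3: in={} → {0,2} (no change)
  #5 pop 4: in={} → {} (no change)
  #6 pop 5: in={} → {} (no change)
  #7 pop 6: in={} → {0,1,2} (was {1}); enqueue [1]
  #8 pop 1: in={0,1,2} → {} (no change)

Fixpoint:
  val[0] = {}
  val[1] = {}
  val[2] = {2}
  val[3] = {0,2}
  val[4] = {}
  val[5] = {}
  val[6] = {0,1,2}

{0,1,2}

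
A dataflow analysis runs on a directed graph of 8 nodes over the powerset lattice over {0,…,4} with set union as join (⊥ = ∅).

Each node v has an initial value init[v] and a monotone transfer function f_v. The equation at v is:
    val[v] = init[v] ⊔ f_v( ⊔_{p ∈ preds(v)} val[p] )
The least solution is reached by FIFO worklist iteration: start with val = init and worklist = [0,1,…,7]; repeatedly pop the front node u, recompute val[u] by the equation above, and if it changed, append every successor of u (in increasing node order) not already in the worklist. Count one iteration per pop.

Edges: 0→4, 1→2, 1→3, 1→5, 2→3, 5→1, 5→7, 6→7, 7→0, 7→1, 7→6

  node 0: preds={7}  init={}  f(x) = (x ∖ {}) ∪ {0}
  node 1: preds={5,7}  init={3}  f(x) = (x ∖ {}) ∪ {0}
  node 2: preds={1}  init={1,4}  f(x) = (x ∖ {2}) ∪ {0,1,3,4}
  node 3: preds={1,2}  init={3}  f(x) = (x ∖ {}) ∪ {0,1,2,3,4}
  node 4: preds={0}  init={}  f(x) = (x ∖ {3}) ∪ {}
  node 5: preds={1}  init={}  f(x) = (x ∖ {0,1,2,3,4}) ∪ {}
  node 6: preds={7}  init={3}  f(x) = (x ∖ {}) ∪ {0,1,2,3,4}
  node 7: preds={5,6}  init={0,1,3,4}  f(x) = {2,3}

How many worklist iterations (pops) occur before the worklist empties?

Worklist (15 pops):
  #1 pop 0: in={0,1,3,4} → {0,1,3,4} (was {}); enqueue []
  #2 pop 1: in={0,1,3,4} → {0,1,3,4} (was {3}); enqueue []
  #3 pop 2: in={0,1,3,4} → {0,1,3,4} (was {1,4}); enqueue []
  #4 pop 3: in={0,1,3,4} → {0,1,2,3,4} (was {3}); enqueue []
  #5 pop 4: in={0,1,3,4} → {0,1,4} (was {}); enqueue []
  #6 pop 5: in={0,1,3,4} → {} (no change)
  #7 pop 6: in={0,1,3,4} → {0,1,2,3,4} (was {3}); enqueue []
  #8 pop 7: in={0,1,2,3,4} → {0,1,2,3,4} (was {0,1,3,4}); enqueue [0,1,6]
  #9 pop 0: in={0,1,2,3,4} → {0,1,2,3,4} (was {0,1,3,4}); enqueue [4]
  #10 pop 1: in={0,1,2,3,4} → {0,1,2,3,4} (was {0,1,3,4}); enqueue [2,3,5]
  #11 pop 6: in={0,1,2,3,4} → {0,1,2,3,4} (no change)
  #12 pop 4: in={0,1,2,3,4} → {0,1,2,4} (was {0,1,4}); enqueue []
  #13 pop 2: in={0,1,2,3,4} → {0,1,3,4} (no change)
  #14 pop 3: in={0,1,2,3,4} → {0,1,2,3,4} (no change)
  #15 pop 5: in={0,1,2,3,4} → {} (no change)

Fixpoint:
  val[0] = {0,1,2,3,4}
  val[1] = {0,1,2,3,4}
  val[2] = {0,1,3,4}
  val[3] = {0,1,2,3,4}
  val[4] = {0,1,2,4}
  val[5] = {}
  val[6] = {0,1,2,3,4}
  val[7] = {0,1,2,3,4}

15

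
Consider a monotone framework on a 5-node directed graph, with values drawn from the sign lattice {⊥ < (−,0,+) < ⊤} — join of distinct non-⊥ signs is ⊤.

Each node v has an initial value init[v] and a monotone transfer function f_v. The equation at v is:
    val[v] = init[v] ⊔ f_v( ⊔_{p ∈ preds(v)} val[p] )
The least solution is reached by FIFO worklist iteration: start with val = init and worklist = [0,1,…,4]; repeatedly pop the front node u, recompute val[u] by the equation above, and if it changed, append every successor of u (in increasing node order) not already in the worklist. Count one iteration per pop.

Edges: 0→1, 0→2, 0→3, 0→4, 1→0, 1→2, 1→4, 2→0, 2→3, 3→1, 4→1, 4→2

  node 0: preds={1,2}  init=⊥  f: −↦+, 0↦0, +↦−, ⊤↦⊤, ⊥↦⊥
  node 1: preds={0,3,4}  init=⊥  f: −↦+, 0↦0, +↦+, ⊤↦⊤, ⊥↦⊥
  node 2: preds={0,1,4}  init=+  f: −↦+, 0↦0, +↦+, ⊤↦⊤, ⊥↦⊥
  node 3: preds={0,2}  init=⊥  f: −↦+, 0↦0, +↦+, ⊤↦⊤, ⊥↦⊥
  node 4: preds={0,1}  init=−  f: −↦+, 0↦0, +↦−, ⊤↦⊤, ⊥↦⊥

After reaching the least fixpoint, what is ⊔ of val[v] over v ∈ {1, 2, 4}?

⊤

Worklist (11 pops):
  #1 pop 0: in=+ → − (was ⊥); enqueue []
  #2 pop 1: in=− → + (was ⊥); enqueue [0]
  #3 pop 2: in=⊤ → ⊤ (was +); enqueue []
  #4 pop 3: in=⊤ → ⊤ (was ⊥); enqueue [1]
  #5 pop 4: in=⊤ → ⊤ (was −); enqueue [2]
  #6 pop 0: in=⊤ → ⊤ (was −); enqueue [3,4]
  #7 pop 1: in=⊤ → ⊤ (was +); enqueue [0]
  #8 pop 2: in=⊤ → ⊤ (no change)
  #9 pop 3: in=⊤ → ⊤ (no change)
  #10 pop 4: in=⊤ → ⊤ (no change)
  #11 pop 0: in=⊤ → ⊤ (no change)

Fixpoint:
  val[0] = ⊤
  val[1] = ⊤
  val[2] = ⊤
  val[3] = ⊤
  val[4] = ⊤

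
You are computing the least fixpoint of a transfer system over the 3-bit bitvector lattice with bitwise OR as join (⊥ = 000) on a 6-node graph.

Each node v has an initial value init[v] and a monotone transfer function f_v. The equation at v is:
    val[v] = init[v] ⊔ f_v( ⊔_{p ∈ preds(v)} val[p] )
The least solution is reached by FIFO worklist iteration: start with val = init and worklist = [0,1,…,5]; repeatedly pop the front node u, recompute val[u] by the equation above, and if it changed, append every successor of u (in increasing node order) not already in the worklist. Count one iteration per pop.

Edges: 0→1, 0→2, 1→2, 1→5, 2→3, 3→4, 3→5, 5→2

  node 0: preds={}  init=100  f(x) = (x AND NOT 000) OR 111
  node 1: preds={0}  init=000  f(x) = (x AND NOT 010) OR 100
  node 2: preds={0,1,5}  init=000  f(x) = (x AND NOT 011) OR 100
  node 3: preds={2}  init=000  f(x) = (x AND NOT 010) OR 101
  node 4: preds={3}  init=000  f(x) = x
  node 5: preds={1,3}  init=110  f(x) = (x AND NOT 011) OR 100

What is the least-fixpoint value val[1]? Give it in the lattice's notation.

101

Worklist (6 pops):
  #1 pop 0: in=000 → 111 (was 100); enqueue []
  #2 pop 1: in=111 → 101 (was 000); enqueue []
  #3 pop 2: in=111 → 100 (was 000); enqueue []
  #4 pop 3: in=100 → 101 (was 000); enqueue []
  #5 pop 4: in=101 → 101 (was 000); enqueue []
  #6 pop 5: in=101 → 110 (no change)

Fixpoint:
  val[0] = 111
  val[1] = 101
  val[2] = 100
  val[3] = 101
  val[4] = 101
  val[5] = 110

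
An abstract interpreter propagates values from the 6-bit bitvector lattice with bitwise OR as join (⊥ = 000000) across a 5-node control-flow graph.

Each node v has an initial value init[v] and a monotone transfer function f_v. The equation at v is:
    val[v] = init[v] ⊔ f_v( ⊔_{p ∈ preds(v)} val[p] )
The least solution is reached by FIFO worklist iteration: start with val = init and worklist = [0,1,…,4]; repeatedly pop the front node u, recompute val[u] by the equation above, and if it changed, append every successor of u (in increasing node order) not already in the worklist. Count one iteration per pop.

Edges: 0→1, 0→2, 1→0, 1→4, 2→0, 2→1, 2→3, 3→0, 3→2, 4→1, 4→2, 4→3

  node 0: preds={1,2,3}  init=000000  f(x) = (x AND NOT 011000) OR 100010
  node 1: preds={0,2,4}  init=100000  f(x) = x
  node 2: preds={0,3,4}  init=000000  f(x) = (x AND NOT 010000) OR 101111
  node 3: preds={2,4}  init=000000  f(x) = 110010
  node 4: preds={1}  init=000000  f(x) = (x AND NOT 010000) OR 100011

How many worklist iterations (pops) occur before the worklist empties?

14

Worklist (14 pops):
  #1 pop 0: in=100000 → 100010 (was 000000); enqueue []
  #2 pop 1: in=100010 → 100010 (was 100000); enqueue [0]
  #3 pop 2: in=100010 → 101111 (was 000000); enqueue [1]
  #4 pop 3: in=101111 → 110010 (was 000000); enqueue [2]
  #5 pop 4: in=100010 → 100011 (was 000000); enqueue [3]
  #6 pop 0: in=111111 → 100111 (was 100010); enqueue []
  #7 pop 1: in=101111 → 101111 (was 100010); enqueue [0,4]
  #8 pop 2: in=110111 → 101111 (no change)
  #9 pop 3: in=101111 → 110010 (no change)
  #10 pop 0: in=111111 → 100111 (no change)
  #11 pop 4: in=101111 → 101111 (was 100011); enqueue [1,2,3]
  #12 pop 1: in=101111 → 101111 (no change)
  #13 pop 2: in=111111 → 101111 (no change)
  #14 pop 3: in=101111 → 110010 (no change)

Fixpoint:
  val[0] = 100111
  val[1] = 101111
  val[2] = 101111
  val[3] = 110010
  val[4] = 101111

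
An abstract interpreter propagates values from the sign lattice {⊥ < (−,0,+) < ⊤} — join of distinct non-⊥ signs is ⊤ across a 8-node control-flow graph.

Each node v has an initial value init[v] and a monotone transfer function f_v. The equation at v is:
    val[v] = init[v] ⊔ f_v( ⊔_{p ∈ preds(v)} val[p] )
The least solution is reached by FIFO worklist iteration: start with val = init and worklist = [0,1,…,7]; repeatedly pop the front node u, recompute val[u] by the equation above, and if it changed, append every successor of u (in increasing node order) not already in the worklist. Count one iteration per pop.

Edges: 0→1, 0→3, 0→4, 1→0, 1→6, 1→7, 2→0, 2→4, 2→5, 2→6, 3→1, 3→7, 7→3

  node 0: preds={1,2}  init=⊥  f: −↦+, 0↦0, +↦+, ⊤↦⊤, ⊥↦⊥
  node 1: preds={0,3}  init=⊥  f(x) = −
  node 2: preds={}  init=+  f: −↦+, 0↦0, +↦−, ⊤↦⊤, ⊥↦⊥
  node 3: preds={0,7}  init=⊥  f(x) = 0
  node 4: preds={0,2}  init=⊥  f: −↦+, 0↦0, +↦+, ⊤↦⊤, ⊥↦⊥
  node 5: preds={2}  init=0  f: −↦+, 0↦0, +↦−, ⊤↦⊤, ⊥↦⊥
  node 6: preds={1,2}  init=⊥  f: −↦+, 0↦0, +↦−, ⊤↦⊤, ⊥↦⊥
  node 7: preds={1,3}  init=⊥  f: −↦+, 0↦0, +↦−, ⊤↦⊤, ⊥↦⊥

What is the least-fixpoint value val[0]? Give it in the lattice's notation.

⊤

Worklist (12 pops):
  #1 pop 0: in=+ → + (was ⊥); enqueue []
  #2 pop 1: in=+ → − (was ⊥); enqueue [0]
  #3 pop 2: in=⊥ → + (no change)
  #4 pop 3: in=+ → 0 (was ⊥); enqueue [1]
  #5 pop 4: in=+ → + (was ⊥); enqueue []
  #6 pop 5: in=+ → ⊤ (was 0); enqueue []
  #7 pop 6: in=⊤ → ⊤ (was ⊥); enqueue []
  #8 pop 7: in=⊤ → ⊤ (was ⊥); enqueue [3]
  #9 pop 0: in=⊤ → ⊤ (was +); enqueue [4]
  #10 pop 1: in=⊤ → − (no change)
  #11 pop 3: in=⊤ → 0 (no change)
  #12 pop 4: in=⊤ → ⊤ (was +); enqueue []

Fixpoint:
  val[0] = ⊤
  val[1] = −
  val[2] = +
  val[3] = 0
  val[4] = ⊤
  val[5] = ⊤
  val[6] = ⊤
  val[7] = ⊤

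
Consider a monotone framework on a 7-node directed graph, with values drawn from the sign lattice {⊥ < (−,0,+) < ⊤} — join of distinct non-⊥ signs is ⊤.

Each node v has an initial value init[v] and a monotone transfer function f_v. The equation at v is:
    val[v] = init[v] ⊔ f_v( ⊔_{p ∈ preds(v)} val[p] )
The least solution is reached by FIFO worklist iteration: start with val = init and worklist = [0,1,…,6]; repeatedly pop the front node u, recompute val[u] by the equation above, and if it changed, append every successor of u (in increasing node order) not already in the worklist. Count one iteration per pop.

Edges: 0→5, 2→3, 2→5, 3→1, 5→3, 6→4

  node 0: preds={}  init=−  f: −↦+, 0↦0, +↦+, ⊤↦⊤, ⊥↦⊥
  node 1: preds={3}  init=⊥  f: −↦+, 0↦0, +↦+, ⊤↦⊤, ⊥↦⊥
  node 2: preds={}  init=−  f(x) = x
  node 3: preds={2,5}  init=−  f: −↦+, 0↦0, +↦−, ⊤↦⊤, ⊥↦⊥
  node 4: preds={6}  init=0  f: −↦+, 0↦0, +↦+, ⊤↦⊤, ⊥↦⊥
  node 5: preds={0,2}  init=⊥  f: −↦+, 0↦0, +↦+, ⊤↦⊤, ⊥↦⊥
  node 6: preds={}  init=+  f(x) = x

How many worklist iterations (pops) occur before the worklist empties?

9

Iteration log — 9 steps:
  step 1. node 0  ⊔preds=⊥  new=−  stable
  step 2. node 1  ⊔preds=−  new=+  old=⊥  +wl: 
  step 3. node 2  ⊔preds=⊥  new=−  stable
  step 4. node 3  ⊔preds=−  new=⊤  old=−  +wl: 1
  step 5. node 4  ⊔preds=+  new=⊤  old=0  +wl: 
  step 6. node 5  ⊔preds=−  new=+  old=⊥  +wl: 3
  step 7. node 6  ⊔preds=⊥  new=+  stable
  step 8. node 1  ⊔preds=⊤  new=⊤  old=+  +wl: 
  step 9. node 3  ⊔preds=⊤  new=⊤  stable

Least fixpoint reached:
  node 0: −
  node 1: ⊤
  node 2: −
  node 3: ⊤
  node 4: ⊤
  node 5: +
  node 6: +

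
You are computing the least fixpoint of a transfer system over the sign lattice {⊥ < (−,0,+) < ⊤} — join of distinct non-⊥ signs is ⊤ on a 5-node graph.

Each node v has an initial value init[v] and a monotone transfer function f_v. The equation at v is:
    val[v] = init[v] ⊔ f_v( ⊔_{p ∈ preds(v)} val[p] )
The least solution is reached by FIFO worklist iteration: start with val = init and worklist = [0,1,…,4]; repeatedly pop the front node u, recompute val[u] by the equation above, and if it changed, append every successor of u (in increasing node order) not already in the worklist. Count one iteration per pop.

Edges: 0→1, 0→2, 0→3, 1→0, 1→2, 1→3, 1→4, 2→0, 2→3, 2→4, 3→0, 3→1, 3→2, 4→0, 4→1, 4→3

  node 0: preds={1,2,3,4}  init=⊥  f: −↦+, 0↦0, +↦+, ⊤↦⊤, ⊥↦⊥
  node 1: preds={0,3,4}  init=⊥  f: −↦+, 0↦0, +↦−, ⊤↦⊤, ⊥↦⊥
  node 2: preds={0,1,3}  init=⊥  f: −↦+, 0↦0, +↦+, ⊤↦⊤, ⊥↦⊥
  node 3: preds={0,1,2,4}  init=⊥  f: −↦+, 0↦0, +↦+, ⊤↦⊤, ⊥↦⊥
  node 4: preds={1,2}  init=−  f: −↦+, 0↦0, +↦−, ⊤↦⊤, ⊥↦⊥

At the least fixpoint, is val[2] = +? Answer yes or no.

Iteration log — 9 steps:
  step 1. node 0  ⊔preds=−  new=+  old=⊥  +wl: 
  step 2. node 1  ⊔preds=⊤  new=⊤  old=⊥  +wl: 0
  step 3. node 2  ⊔preds=⊤  new=⊤  old=⊥  +wl: 
  step 4. node 3  ⊔preds=⊤  new=⊤  old=⊥  +wl: 1,2
  step 5. node 4  ⊔preds=⊤  new=⊤  old=−  +wl: 3
  step 6. node 0  ⊔preds=⊤  new=⊤  old=+  +wl: 
  step 7. node 1  ⊔preds=⊤  new=⊤  stable
  step 8. node 2  ⊔preds=⊤  new=⊤  stable
  step 9. node 3  ⊔preds=⊤  new=⊤  stable

Least fixpoint reached:
  node 0: ⊤
  node 1: ⊤
  node 2: ⊤
  node 3: ⊤
  node 4: ⊤

no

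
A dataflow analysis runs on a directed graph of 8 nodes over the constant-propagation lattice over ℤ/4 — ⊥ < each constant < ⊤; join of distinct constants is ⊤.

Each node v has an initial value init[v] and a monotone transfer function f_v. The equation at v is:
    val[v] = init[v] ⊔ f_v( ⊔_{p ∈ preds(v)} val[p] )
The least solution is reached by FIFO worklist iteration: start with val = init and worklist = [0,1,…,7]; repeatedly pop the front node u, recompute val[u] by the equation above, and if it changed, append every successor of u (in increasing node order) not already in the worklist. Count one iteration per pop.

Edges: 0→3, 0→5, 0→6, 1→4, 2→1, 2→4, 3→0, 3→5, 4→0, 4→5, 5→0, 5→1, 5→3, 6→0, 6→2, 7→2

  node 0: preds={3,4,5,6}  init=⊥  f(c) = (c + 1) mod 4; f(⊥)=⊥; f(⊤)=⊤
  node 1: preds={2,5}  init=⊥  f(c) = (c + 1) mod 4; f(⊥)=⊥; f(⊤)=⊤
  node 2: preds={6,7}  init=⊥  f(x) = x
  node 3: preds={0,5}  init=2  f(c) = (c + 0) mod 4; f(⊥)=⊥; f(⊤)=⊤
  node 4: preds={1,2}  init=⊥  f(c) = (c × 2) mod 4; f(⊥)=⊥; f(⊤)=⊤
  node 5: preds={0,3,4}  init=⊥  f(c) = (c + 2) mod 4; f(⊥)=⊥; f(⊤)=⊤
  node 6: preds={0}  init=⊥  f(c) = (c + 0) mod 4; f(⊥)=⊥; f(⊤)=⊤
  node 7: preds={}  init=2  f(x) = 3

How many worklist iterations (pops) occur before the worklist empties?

Iteration log — 18 steps:
  step 1. node 0  ⊔preds=2  new=3  old=⊥  +wl: 
  step 2. node 1  ⊔preds=⊥  new=⊥  stable
  step 3. node 2  ⊔preds=2  new=2  old=⊥  +wl: 1
  step 4. node 3  ⊔preds=3  new=⊤  old=2  +wl: 0
  step 5. node 4  ⊔preds=2  new=0  old=⊥  +wl: 
  step 6. node 5  ⊔preds=⊤  new=⊤  old=⊥  +wl: 3
  step 7. node 6  ⊔preds=3  new=3  old=⊥  +wl: 2
  step 8. node 7  ⊔preds=⊥  new=⊤  old=2  +wl: 
  step 9. node 1  ⊔preds=⊤  new=⊤  old=⊥  +wl: 4
  step 10. node 0  ⊔preds=⊤  new=⊤  old=3  +wl: 5,6
  step 11. node 3  ⊔preds=⊤  new=⊤  stable
  step 12. node 2  ⊔preds=⊤  new=⊤  old=2  +wl: 1
  step 13. node 4  ⊔preds=⊤  new=⊤  old=0  +wl: 0
  step 14. node 5  ⊔preds=⊤  new=⊤  stable
  step 15. node 6  ⊔preds=⊤  new=⊤  old=3  +wl: 2
  step 16. node 1  ⊔preds=⊤  new=⊤  stable
  step 17. node 0  ⊔preds=⊤  new=⊤  stable
  step 18. node 2  ⊔preds=⊤  new=⊤  stable

Least fixpoint reached:
  node 0: ⊤
  node 1: ⊤
  node 2: ⊤
  node 3: ⊤
  node 4: ⊤
  node 5: ⊤
  node 6: ⊤
  node 7: ⊤

18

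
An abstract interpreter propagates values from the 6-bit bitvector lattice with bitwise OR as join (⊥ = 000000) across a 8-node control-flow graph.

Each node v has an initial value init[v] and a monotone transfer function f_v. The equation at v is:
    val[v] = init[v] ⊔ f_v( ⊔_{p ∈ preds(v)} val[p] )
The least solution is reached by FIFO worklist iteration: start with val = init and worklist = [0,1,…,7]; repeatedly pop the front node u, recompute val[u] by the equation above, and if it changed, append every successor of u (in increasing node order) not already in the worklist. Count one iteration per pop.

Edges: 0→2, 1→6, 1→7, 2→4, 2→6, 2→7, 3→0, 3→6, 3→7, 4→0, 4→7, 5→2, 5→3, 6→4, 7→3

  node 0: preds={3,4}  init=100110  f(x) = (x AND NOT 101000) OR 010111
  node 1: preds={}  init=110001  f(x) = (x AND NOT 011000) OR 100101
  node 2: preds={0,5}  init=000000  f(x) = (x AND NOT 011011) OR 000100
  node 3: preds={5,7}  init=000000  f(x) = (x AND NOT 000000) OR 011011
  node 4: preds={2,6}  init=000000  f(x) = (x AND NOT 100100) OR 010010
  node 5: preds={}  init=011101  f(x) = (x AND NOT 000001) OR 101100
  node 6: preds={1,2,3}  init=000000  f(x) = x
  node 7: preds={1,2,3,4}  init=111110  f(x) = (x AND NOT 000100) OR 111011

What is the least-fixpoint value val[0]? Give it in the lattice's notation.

110111

Trace (14 dequeues):
  [1] u=0 | in 000000 | out 110111 | prev 100110 | push {}
  [2] u=1 | in 000000 | out 110101 | prev 110001 | push {}
  [3] u=2 | in 111111 | out 100100 | prev 000000 | push {}
  [4] u=3 | in 111111 | out 111111 | prev 000000 | push {0}
  [5] u=4 | in 100100 | out 010010 | prev 000000 | push {}
  [6] u=5 | in 000000 | out 111101 | prev 011101 | push {2,3}
  [7] u=6 | in 111111 | out 111111 | prev 000000 | push {4}
  [8] u=7 | in 111111 | out 111111 | prev 111110 | push {}
  [9] u=0 | in 111111 | out 110111 | ==
  [10] u=2 | in 111111 | out 100100 | ==
  [11] u=3 | in 111111 | out 111111 | ==
  [12] u=4 | in 111111 | out 011011 | prev 010010 | push {0,7}
  [13] u=0 | in 111111 | out 110111 | ==
  [14] u=7 | in 111111 | out 111111 | ==

Converged values:
  [0] 110111
  [1] 110101
  [2] 100100
  [3] 111111
  [4] 011011
  [5] 111101
  [6] 111111
  [7] 111111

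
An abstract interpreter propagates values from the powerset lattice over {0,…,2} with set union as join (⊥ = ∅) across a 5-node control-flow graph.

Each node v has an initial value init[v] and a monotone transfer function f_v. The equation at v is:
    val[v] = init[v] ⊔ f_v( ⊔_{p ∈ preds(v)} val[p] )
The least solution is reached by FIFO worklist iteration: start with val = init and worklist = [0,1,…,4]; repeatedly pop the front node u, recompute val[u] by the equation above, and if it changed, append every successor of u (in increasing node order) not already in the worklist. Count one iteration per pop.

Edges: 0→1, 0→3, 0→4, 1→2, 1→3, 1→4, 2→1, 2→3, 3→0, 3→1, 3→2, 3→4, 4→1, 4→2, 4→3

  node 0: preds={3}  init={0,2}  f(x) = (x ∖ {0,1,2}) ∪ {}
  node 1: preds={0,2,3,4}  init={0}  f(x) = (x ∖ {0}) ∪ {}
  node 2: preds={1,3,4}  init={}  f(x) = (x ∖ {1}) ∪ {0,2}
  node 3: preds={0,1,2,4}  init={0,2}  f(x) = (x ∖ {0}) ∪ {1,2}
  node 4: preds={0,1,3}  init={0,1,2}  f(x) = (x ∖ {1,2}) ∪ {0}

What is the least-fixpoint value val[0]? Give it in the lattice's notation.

Worklist (8 pops):
  #1 pop 0: in={0,2} → {0,2} (no change)
  #2 pop 1: in={0,1,2} → {0,1,2} (was {0}); enqueue []
  #3 pop 2: in={0,1,2} → {0,2} (was {}); enqueue [1]
  #4 pop 3: in={0,1,2} → {0,1,2} (was {0,2}); enqueue [0,2]
  #5 pop 4: in={0,1,2} → {0,1,2} (no change)
  #6 pop 1: in={0,1,2} → {0,1,2} (no change)
  #7 pop 0: in={0,1,2} → {0,2} (no change)
  #8 pop 2: in={0,1,2} → {0,2} (no change)

Fixpoint:
  val[0] = {0,2}
  val[1] = {0,1,2}
  val[2] = {0,2}
  val[3] = {0,1,2}
  val[4] = {0,1,2}

{0,2}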